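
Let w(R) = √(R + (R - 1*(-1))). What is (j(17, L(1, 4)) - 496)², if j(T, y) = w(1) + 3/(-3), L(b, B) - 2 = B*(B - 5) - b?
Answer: (497 - √3)² ≈ 2.4529e+5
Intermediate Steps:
w(R) = √(1 + 2*R) (w(R) = √(R + (R + 1)) = √(R + (1 + R)) = √(1 + 2*R))
L(b, B) = 2 - b + B*(-5 + B) (L(b, B) = 2 + (B*(B - 5) - b) = 2 + (B*(-5 + B) - b) = 2 + (-b + B*(-5 + B)) = 2 - b + B*(-5 + B))
j(T, y) = -1 + √3 (j(T, y) = √(1 + 2*1) + 3/(-3) = √(1 + 2) - ⅓*3 = √3 - 1 = -1 + √3)
(j(17, L(1, 4)) - 496)² = ((-1 + √3) - 496)² = (-497 + √3)²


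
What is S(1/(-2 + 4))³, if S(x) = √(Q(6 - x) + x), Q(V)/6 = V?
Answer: 67*√134/4 ≈ 193.90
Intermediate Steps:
Q(V) = 6*V
S(x) = √(36 - 5*x) (S(x) = √(6*(6 - x) + x) = √((36 - 6*x) + x) = √(36 - 5*x))
S(1/(-2 + 4))³ = (√(36 - 5/(-2 + 4)))³ = (√(36 - 5/2))³ = (√(67/2))³ = (√134/2)³ = 67*√134/4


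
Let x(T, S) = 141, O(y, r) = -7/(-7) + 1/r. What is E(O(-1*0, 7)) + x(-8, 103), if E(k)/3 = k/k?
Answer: 144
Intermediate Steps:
O(y, r) = 1 + 1/r (O(y, r) = -7*(-⅐) + 1/r = 1 + 1/r)
E(k) = 3 (E(k) = 3*(k/k) = 3*1 = 3)
E(O(-1*0, 7)) + x(-8, 103) = 3 + 141 = 144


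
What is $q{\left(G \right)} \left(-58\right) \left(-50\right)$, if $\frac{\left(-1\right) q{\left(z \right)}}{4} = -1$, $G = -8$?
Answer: $11600$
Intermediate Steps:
$q{\left(z \right)} = 4$ ($q{\left(z \right)} = \left(-4\right) \left(-1\right) = 4$)
$q{\left(G \right)} \left(-58\right) \left(-50\right) = 4 \left(-58\right) \left(-50\right) = \left(-232\right) \left(-50\right) = 11600$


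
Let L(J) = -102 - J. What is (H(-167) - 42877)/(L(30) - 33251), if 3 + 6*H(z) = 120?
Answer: 12245/9538 ≈ 1.2838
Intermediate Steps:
H(z) = 39/2 (H(z) = -1/2 + (1/6)*120 = -1/2 + 20 = 39/2)
(H(-167) - 42877)/(L(30) - 33251) = (39/2 - 42877)/((-102 - 1*30) - 33251) = -85715/(2*((-102 - 30) - 33251)) = -85715/(2*(-132 - 33251)) = -85715/2/(-33383) = -85715/2*(-1/33383) = 12245/9538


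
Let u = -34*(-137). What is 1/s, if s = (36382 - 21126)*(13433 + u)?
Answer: 1/275996296 ≈ 3.6232e-9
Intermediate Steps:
u = 4658
s = 275996296 (s = (36382 - 21126)*(13433 + 4658) = 15256*18091 = 275996296)
1/s = 1/275996296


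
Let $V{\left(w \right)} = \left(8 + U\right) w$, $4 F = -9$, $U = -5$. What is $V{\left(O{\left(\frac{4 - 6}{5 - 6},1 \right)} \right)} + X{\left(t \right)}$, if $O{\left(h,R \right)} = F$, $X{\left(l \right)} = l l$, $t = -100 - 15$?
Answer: $\frac{52873}{4} \approx 13218.0$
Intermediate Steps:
$F = - \frac{9}{4}$ ($F = \frac{1}{4} \left(-9\right) = - \frac{9}{4} \approx -2.25$)
$t = -115$ ($t = -100 - 15 = -115$)
$X{\left(l \right)} = l^{2}$
$O{\left(h,R \right)} = - \frac{9}{4}$
$V{\left(w \right)} = 3 w$ ($V{\left(w \right)} = \left(8 - 5\right) w = 3 w$)
$V{\left(O{\left(\frac{4 - 6}{5 - 6},1 \right)} \right)} + X{\left(t \right)} = 3 \left(- \frac{9}{4}\right) + \left(-115\right)^{2} = - \frac{27}{4} + 13225 = \frac{52873}{4}$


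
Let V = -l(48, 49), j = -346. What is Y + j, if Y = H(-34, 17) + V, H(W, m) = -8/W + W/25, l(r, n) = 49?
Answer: -168353/425 ≈ -396.12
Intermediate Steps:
H(W, m) = -8/W + W/25 (H(W, m) = -8/W + W*(1/25) = -8/W + W/25)
V = -49 (V = -1*49 = -49)
Y = -21303/425 (Y = (-8/(-34) + (1/25)*(-34)) - 49 = (-8*(-1/34) - 34/25) - 49 = (4/17 - 34/25) - 49 = -478/425 - 49 = -21303/425 ≈ -50.125)
Y + j = -21303/425 - 346 = -168353/425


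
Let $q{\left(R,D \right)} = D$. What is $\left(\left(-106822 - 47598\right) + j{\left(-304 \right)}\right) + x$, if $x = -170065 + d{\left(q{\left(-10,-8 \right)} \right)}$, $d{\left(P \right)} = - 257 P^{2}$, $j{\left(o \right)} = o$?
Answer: $-341237$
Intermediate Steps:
$x = -186513$ ($x = -170065 - 257 \left(-8\right)^{2} = -170065 - 16448 = -186513$)
$\left(\left(-106822 - 47598\right) + j{\left(-304 \right)}\right) + x = \left(\left(-106822 - 47598\right) - 304\right) - 186513 = \left(-154420 - 304\right) - 186513 = -154724 - 186513 = -341237$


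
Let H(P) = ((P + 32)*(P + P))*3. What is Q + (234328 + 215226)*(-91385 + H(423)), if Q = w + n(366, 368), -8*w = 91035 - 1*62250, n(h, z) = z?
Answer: 3824463745119/8 ≈ 4.7806e+11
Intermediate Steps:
w = -28785/8 (w = -(91035 - 1*62250)/8 = -(91035 - 62250)/8 = -⅛*28785 = -28785/8 ≈ -3598.1)
H(P) = 6*P*(32 + P) (H(P) = ((32 + P)*(2*P))*3 = (2*P*(32 + P))*3 = 6*P*(32 + P))
Q = -25841/8 (Q = -28785/8 + 368 = -25841/8 ≈ -3230.1)
Q + (234328 + 215226)*(-91385 + H(423)) = -25841/8 + (234328 + 215226)*(-91385 + 6*423*(32 + 423)) = -25841/8 + 449554*(-91385 + 6*423*455) = -25841/8 + 449554*(-91385 + 1154790) = -25841/8 + 449554*1063405 = -25841/8 + 478057971370 = 3824463745119/8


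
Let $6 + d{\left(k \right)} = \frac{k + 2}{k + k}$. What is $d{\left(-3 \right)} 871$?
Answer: $- \frac{30485}{6} \approx -5080.8$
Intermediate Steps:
$d{\left(k \right)} = -6 + \frac{2 + k}{2 k}$ ($d{\left(k \right)} = -6 + \frac{k + 2}{k + k} = -6 + \frac{2 + k}{2 k}$)
$d{\left(-3 \right)} 871 = \left(- \frac{11}{2} + \frac{1}{-3}\right) 871 = \left(- \frac{11}{2} - \frac{1}{3}\right) 871 = \left(- \frac{35}{6}\right) 871 = - \frac{30485}{6}$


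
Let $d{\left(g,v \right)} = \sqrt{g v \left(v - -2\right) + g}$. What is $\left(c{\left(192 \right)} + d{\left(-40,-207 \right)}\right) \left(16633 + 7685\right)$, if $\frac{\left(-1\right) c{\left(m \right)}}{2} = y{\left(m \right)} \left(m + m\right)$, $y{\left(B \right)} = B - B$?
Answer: $10019016 i \sqrt{10} \approx 3.1683 \cdot 10^{7} i$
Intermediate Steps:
$y{\left(B \right)} = 0$
$c{\left(m \right)} = 0$ ($c{\left(m \right)} = - 2 \cdot 0 \left(m + m\right) = - 2 \cdot 0 \cdot 2 m = \left(-2\right) 0 = 0$)
$d{\left(g,v \right)} = \sqrt{g + g v \left(2 + v\right)}$ ($d{\left(g,v \right)} = \sqrt{g v \left(v + 2\right) + g} = \sqrt{g v \left(2 + v\right) + g} = \sqrt{g + g v \left(2 + v\right)}$)
$\left(c{\left(192 \right)} + d{\left(-40,-207 \right)}\right) \left(16633 + 7685\right) = \left(0 + \sqrt{- 40 \left(1 + \left(-207\right)^{2} + 2 \left(-207\right)\right)}\right) \left(16633 + 7685\right) = \left(0 + \sqrt{- 40 \left(1 + 42849 - 414\right)}\right) 24318 = \left(0 + \sqrt{\left(-40\right) 42436}\right) 24318 = \left(0 + \sqrt{-1697440}\right) 24318 = \left(0 + 412 i \sqrt{10}\right) 24318 = 412 i \sqrt{10} \cdot 24318 = 10019016 i \sqrt{10}$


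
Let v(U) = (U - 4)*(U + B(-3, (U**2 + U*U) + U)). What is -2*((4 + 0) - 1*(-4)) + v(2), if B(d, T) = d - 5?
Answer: -4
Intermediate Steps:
B(d, T) = -5 + d
v(U) = (-8 + U)*(-4 + U) (v(U) = (U - 4)*(U + (-5 - 3)) = (-4 + U)*(U - 8) = (-4 + U)*(-8 + U) = (-8 + U)*(-4 + U))
-2*((4 + 0) - 1*(-4)) + v(2) = -2*((4 + 0) - 1*(-4)) + (32 + 2**2 - 12*2) = -2*(4 + 4) + (32 + 4 - 24) = -2*8 + 12 = -16 + 12 = -4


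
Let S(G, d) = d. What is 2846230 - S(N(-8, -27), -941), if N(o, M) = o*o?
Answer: 2847171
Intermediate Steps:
N(o, M) = o²
2846230 - S(N(-8, -27), -941) = 2846230 - 1*(-941) = 2846230 + 941 = 2847171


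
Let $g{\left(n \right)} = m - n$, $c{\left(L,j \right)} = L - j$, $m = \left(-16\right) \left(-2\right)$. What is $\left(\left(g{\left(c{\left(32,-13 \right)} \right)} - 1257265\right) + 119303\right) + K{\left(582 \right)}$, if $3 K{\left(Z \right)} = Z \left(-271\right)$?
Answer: $-1190549$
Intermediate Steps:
$m = 32$
$K{\left(Z \right)} = - \frac{271 Z}{3}$ ($K{\left(Z \right)} = \frac{Z \left(-271\right)}{3} = \frac{\left(-271\right) Z}{3} = - \frac{271 Z}{3}$)
$g{\left(n \right)} = 32 - n$
$\left(\left(g{\left(c{\left(32,-13 \right)} \right)} - 1257265\right) + 119303\right) + K{\left(582 \right)} = \left(\left(\left(32 - \left(32 - -13\right)\right) - 1257265\right) + 119303\right) - 52574 = \left(\left(\left(32 - \left(32 + 13\right)\right) - 1257265\right) + 119303\right) - 52574 = \left(\left(\left(32 - 45\right) - 1257265\right) + 119303\right) - 52574 = \left(\left(-13 - 1257265\right) + 119303\right) - 52574 = \left(-1257278 + 119303\right) - 52574 = -1137975 - 52574 = -1190549$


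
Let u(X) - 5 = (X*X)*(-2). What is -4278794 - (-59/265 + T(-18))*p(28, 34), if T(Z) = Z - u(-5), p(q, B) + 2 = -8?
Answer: -226761890/53 ≈ -4.2785e+6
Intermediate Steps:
p(q, B) = -10 (p(q, B) = -2 - 8 = -10)
u(X) = 5 - 2*X**2 (u(X) = 5 + (X*X)*(-2) = 5 + X**2*(-2) = 5 - 2*X**2)
T(Z) = 45 + Z (T(Z) = Z - (5 - 2*(-5)**2) = Z - (5 - 2*25) = Z - (5 - 50) = Z - 1*(-45) = Z + 45 = 45 + Z)
-4278794 - (-59/265 + T(-18))*p(28, 34) = -4278794 - (-59/265 + (45 - 18))*(-10) = -4278794 - (-59*1/265 + 27)*(-10) = -4278794 - (-59/265 + 27)*(-10) = -4278794 - 7096*(-10)/265 = -4278794 - 1*(-14192/53) = -4278794 + 14192/53 = -226761890/53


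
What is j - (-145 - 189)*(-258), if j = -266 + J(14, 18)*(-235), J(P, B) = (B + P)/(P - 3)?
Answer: -958338/11 ≈ -87122.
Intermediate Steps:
J(P, B) = (B + P)/(-3 + P)
j = -10446/11 (j = -266 + ((18 + 14)/(-3 + 14))*(-235) = -266 + (32/11)*(-235) = -266 - 7520/11 = -10446/11 ≈ -949.64)
j - (-145 - 189)*(-258) = -10446/11 - (-145 - 189)*(-258) = -10446/11 - (-334)*(-258) = -10446/11 - 1*86172 = -10446/11 - 86172 = -958338/11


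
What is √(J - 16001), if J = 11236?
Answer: I*√4765 ≈ 69.029*I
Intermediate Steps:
√(J - 16001) = √(11236 - 16001) = √(-4765) = I*√4765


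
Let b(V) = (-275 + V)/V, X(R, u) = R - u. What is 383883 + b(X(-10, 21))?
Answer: 11900679/31 ≈ 3.8389e+5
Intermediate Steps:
b(V) = (-275 + V)/V
383883 + b(X(-10, 21)) = 383883 + (-275 + (-10 - 1*21))/(-10 - 1*21) = 383883 + (-275 + (-10 - 21))/(-10 - 21) = 383883 + (-275 - 31)/(-31) = 383883 - 1/31*(-306) = 383883 + 306/31 = 11900679/31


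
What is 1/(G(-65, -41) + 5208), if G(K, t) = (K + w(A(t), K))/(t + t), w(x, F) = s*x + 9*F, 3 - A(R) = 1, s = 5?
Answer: 41/213848 ≈ 0.00019172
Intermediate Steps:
A(R) = 2 (A(R) = 3 - 1*1 = 3 - 1 = 2)
w(x, F) = 5*x + 9*F
G(K, t) = (10 + 10*K)/(2*t) (G(K, t) = (K + (5*2 + 9*K))/(t + t) = (K + (10 + 9*K))/((2*t)) = (10 + 10*K)*(1/(2*t)) = (10 + 10*K)/(2*t))
1/(G(-65, -41) + 5208) = 1/(5*(1 - 65)/(-41) + 5208) = 1/(5*(-1/41)*(-64) + 5208) = 1/(320/41 + 5208) = 1/(213848/41) = 41/213848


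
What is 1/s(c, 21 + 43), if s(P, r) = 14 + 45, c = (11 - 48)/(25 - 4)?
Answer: 1/59 ≈ 0.016949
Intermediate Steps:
c = -37/21 ≈ -1.7619
s(P, r) = 59
1/s(c, 21 + 43) = 1/59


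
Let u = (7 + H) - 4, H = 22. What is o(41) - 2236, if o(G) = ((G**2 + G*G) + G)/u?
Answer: -52497/25 ≈ -2099.9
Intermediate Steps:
u = 25 (u = (7 + 22) - 4 = 29 - 4 = 25)
o(G) = G/25 + 2*G**2/25 (o(G) = ((G**2 + G*G) + G)/25 = ((G**2 + G**2) + G)*(1/25) = (2*G**2 + G)*(1/25) = (G + 2*G**2)*(1/25) = G/25 + 2*G**2/25)
o(41) - 2236 = (1/25)*41*(1 + 2*41) - 2236 = (1/25)*41*(1 + 82) - 2236 = (1/25)*41*83 - 2236 = 3403/25 - 2236 = -52497/25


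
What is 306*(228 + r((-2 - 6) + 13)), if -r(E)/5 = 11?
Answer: 52938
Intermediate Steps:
r(E) = -55 (r(E) = -5*11 = -55)
306*(228 + r((-2 - 6) + 13)) = 306*(228 - 55) = 306*173 = 52938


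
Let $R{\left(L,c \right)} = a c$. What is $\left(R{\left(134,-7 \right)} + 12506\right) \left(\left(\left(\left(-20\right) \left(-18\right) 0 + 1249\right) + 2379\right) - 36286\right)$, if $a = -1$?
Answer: $-408649554$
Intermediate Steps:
$R{\left(L,c \right)} = - c$
$\left(R{\left(134,-7 \right)} + 12506\right) \left(\left(\left(\left(-20\right) \left(-18\right) 0 + 1249\right) + 2379\right) - 36286\right) = \left(\left(-1\right) \left(-7\right) + 12506\right) \left(\left(\left(\left(-20\right) \left(-18\right) 0 + 1249\right) + 2379\right) - 36286\right) = \left(7 + 12506\right) \left(\left(\left(360 \cdot 0 + 1249\right) + 2379\right) - 36286\right) = 12513 \left(\left(\left(0 + 1249\right) + 2379\right) - 36286\right) = 12513 \left(\left(1249 + 2379\right) - 36286\right) = 12513 \left(3628 - 36286\right) = 12513 \left(-32658\right) = -408649554$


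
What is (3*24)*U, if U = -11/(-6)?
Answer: 132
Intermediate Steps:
U = 11/6 (U = -11*(-⅙) = 11/6 ≈ 1.8333)
(3*24)*U = (3*24)*(11/6) = 72*(11/6) = 132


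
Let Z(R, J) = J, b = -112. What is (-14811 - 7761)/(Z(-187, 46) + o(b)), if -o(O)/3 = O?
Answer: -11286/191 ≈ -59.089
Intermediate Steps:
o(O) = -3*O
(-14811 - 7761)/(Z(-187, 46) + o(b)) = (-14811 - 7761)/(46 - 3*(-112)) = -22572/(46 + 336) = -22572/382 = -22572*1/382 = -11286/191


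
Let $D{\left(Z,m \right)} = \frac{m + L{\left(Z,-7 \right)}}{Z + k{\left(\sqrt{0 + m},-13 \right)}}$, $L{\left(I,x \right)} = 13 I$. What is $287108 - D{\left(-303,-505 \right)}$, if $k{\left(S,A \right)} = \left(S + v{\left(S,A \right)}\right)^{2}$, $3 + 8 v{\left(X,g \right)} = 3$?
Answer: $\frac{574205}{2} \approx 2.871 \cdot 10^{5}$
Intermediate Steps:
$v{\left(X,g \right)} = 0$ ($v{\left(X,g \right)} = - \frac{3}{8} + \frac{1}{8} \cdot 3 = - \frac{3}{8} + \frac{3}{8} = 0$)
$k{\left(S,A \right)} = S^{2}$ ($k{\left(S,A \right)} = \left(S + 0\right)^{2} = S^{2}$)
$D{\left(Z,m \right)} = \frac{m + 13 Z}{Z + m}$ ($D{\left(Z,m \right)} = \frac{m + 13 Z}{Z + \left(\sqrt{0 + m}\right)^{2}} = \frac{m + 13 Z}{Z + \left(\sqrt{m}\right)^{2}} = \frac{m + 13 Z}{Z + m}$)
$287108 - D{\left(-303,-505 \right)} = 287108 - \frac{-505 + 13 \left(-303\right)}{-303 - 505} = 287108 - \frac{-505 - 3939}{-808} = 287108 - \left(- \frac{1}{808}\right) \left(-4444\right) = 287108 - \frac{11}{2} = \frac{574205}{2}$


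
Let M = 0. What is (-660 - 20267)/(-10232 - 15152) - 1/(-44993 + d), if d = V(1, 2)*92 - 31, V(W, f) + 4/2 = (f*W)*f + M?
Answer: 40616/49265 ≈ 0.82444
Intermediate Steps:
V(W, f) = -2 + W*f**2 (V(W, f) = -2 + ((f*W)*f + 0) = -2 + ((W*f)*f + 0) = -2 + (W*f**2 + 0) = -2 + W*f**2)
d = 153 (d = (-2 + 1*2**2)*92 - 31 = (-2 + 1*4)*92 - 31 = (-2 + 4)*92 - 31 = 2*92 - 31 = 184 - 31 = 153)
(-660 - 20267)/(-10232 - 15152) - 1/(-44993 + d) = (-660 - 20267)/(-10232 - 15152) - 1/(-44993 + 153) = -20927/(-25384) - 1/(-44840) = -20927*(-1/25384) - 1*(-1/44840) = 20927/25384 + 1/44840 = 40616/49265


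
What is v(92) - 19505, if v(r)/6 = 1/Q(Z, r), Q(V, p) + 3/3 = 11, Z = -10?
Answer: -97522/5 ≈ -19504.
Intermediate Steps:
Q(V, p) = 10 (Q(V, p) = -1 + 11 = 10)
v(r) = ⅗ (v(r) = 6/10 = 6*(⅒) = ⅗)
v(92) - 19505 = ⅗ - 19505 = -97522/5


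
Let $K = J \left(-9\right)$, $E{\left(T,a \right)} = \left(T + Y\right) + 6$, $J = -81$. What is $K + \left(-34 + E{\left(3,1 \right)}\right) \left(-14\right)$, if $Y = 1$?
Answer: $1065$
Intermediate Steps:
$E{\left(T,a \right)} = 7 + T$ ($E{\left(T,a \right)} = \left(T + 1\right) + 6 = \left(1 + T\right) + 6 = 7 + T$)
$K = 729$ ($K = \left(-81\right) \left(-9\right) = 729$)
$K + \left(-34 + E{\left(3,1 \right)}\right) \left(-14\right) = 729 + \left(-34 + \left(7 + 3\right)\right) \left(-14\right) = 729 + \left(-34 + 10\right) \left(-14\right) = 729 - -336 = 729 + 336 = 1065$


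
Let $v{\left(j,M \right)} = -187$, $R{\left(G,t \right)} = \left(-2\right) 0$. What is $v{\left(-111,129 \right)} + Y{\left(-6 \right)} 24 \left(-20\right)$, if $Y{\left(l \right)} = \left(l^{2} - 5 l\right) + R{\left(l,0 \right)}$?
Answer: $-31867$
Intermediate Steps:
$R{\left(G,t \right)} = 0$
$Y{\left(l \right)} = l^{2} - 5 l$ ($Y{\left(l \right)} = \left(l^{2} - 5 l\right) + 0 = l^{2} - 5 l$)
$v{\left(-111,129 \right)} + Y{\left(-6 \right)} 24 \left(-20\right) = -187 + - 6 \left(-5 - 6\right) 24 \left(-20\right) = -187 + \left(-6\right) \left(-11\right) 24 \left(-20\right) = -187 + 66 \cdot 24 \left(-20\right) = -187 + 1584 \left(-20\right) = -187 - 31680 = -31867$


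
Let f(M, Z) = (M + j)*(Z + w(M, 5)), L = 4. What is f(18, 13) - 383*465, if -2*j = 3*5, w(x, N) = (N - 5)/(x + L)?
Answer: -355917/2 ≈ -1.7796e+5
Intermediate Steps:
w(x, N) = (-5 + N)/(4 + x) (w(x, N) = (N - 5)/(x + 4) = (-5 + N)/(4 + x))
j = -15/2 (j = -3*5/2 = -1/2*15 = -15/2 ≈ -7.5000)
f(M, Z) = Z*(-15/2 + M) (f(M, Z) = (M - 15/2)*(Z + (-5 + 5)/(4 + M)) = (-15/2 + M)*(Z + 0/(4 + M)) = (-15/2 + M)*(Z + 0) = (-15/2 + M)*Z = Z*(-15/2 + M))
f(18, 13) - 383*465 = (1/2)*13*(-15 + 2*18) - 383*465 = (1/2)*13*(-15 + 36) - 178095 = (1/2)*13*21 - 178095 = 273/2 - 178095 = -355917/2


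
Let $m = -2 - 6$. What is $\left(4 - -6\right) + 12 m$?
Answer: $-86$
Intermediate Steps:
$m = -8$ ($m = -2 - 6 = -8$)
$\left(4 - -6\right) + 12 m = \left(4 - -6\right) + 12 \left(-8\right) = \left(4 + 6\right) - 96 = 10 - 96 = -86$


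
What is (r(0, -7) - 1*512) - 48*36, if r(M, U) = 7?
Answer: -2233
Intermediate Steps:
(r(0, -7) - 1*512) - 48*36 = (7 - 1*512) - 48*36 = (7 - 512) - 1728 = -505 - 1728 = -2233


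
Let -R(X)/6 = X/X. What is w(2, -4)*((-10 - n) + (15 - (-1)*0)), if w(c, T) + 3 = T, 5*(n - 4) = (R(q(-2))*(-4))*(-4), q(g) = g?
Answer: -707/5 ≈ -141.40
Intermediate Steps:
R(X) = -6 (R(X) = -6*X/X = -6*1 = -6)
n = -76/5 (n = 4 + (-6*(-4)*(-4))/5 = 4 + (24*(-4))/5 = 4 + (⅕)*(-96) = 4 - 96/5 = -76/5 ≈ -15.200)
w(c, T) = -3 + T
w(2, -4)*((-10 - n) + (15 - (-1)*0)) = (-3 - 4)*((-10 - 1*(-76/5)) + (15 - (-1)*0)) = -7*((-10 + 76/5) + (15 - 1*0)) = -7*(26/5 + (15 + 0)) = -7*(26/5 + 15) = -7*101/5 = -707/5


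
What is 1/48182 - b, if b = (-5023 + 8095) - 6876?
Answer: 183284329/48182 ≈ 3804.0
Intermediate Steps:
b = -3804 (b = 3072 - 6876 = -3804)
1/48182 - b = 1/48182 - 1*(-3804) = 1/48182 + 3804 = 183284329/48182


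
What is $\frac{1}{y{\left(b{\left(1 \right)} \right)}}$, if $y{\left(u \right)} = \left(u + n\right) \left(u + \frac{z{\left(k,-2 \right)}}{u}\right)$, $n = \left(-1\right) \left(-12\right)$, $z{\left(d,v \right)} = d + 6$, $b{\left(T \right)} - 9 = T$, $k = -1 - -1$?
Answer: $\frac{5}{1166} \approx 0.0042882$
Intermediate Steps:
$k = 0$ ($k = -1 + 1 = 0$)
$b{\left(T \right)} = 9 + T$
$z{\left(d,v \right)} = 6 + d$
$n = 12$
$y{\left(u \right)} = \left(12 + u\right) \left(u + \frac{6}{u}\right)$ ($y{\left(u \right)} = \left(u + 12\right) \left(u + \frac{6 + 0}{u}\right) = \left(12 + u\right) \left(u + \frac{6}{u}\right)$)
$\frac{1}{y{\left(b{\left(1 \right)} \right)}} = \frac{1}{6 + \left(9 + 1\right)^{2} + 12 \left(9 + 1\right) + \frac{72}{9 + 1}} = \frac{1}{6 + 10^{2} + 12 \cdot 10 + \frac{72}{10}} = \frac{1}{6 + 100 + 120 + 72 \cdot \frac{1}{10}} = \frac{1}{6 + 100 + 120 + \frac{36}{5}} = \frac{1}{\frac{1166}{5}} = \frac{5}{1166}$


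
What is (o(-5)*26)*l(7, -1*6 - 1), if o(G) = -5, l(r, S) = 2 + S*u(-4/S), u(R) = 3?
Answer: 2470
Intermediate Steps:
l(r, S) = 2 + 3*S (l(r, S) = 2 + S*3 = 2 + 3*S)
(o(-5)*26)*l(7, -1*6 - 1) = (-5*26)*(2 + 3*(-1*6 - 1)) = -130*(2 + 3*(-6 - 1)) = -130*(2 + 3*(-7)) = -130*(2 - 21) = -130*(-19) = 2470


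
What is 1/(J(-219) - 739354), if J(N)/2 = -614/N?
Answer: -219/161917298 ≈ -1.3525e-6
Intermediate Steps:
J(N) = -1228/N (J(N) = 2*(-614/N) = -1228/N)
1/(J(-219) - 739354) = 1/(-1228/(-219) - 739354) = 1/(-1228*(-1/219) - 739354) = 1/(1228/219 - 739354) = 1/(-161917298/219) = -219/161917298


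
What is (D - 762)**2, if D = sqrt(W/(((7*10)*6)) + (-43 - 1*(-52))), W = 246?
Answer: (53340 - sqrt(46970))**2/4900 ≈ 5.7594e+5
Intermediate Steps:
D = sqrt(46970)/70 (D = sqrt(246/(((7*10)*6)) + (-43 - 1*(-52))) = sqrt(246/((70*6)) + (-43 + 52)) = sqrt(246/420 + 9) = sqrt(246*(1/420) + 9) = sqrt(41/70 + 9) = sqrt(671/70) = sqrt(46970)/70 ≈ 3.0961)
(D - 762)**2 = (sqrt(46970)/70 - 762)**2 = (-762 + sqrt(46970)/70)**2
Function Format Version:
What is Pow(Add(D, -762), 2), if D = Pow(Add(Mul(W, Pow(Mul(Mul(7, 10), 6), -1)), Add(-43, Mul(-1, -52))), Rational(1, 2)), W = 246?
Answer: Mul(Rational(1, 4900), Pow(Add(53340, Mul(-1, Pow(46970, Rational(1, 2)))), 2)) ≈ 5.7594e+5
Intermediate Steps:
D = Mul(Rational(1, 70), Pow(46970, Rational(1, 2))) (D = Pow(Add(Mul(246, Pow(Mul(Mul(7, 10), 6), -1)), Add(-43, Mul(-1, -52))), Rational(1, 2)) = Pow(Add(Mul(246, Pow(Mul(70, 6), -1)), Add(-43, 52)), Rational(1, 2)) = Pow(Add(Mul(246, Pow(420, -1)), 9), Rational(1, 2)) = Pow(Add(Mul(246, Rational(1, 420)), 9), Rational(1, 2)) = Pow(Add(Rational(41, 70), 9), Rational(1, 2)) = Pow(Rational(671, 70), Rational(1, 2)) = Mul(Rational(1, 70), Pow(46970, Rational(1, 2))) ≈ 3.0961)
Pow(Add(D, -762), 2) = Pow(Add(Mul(Rational(1, 70), Pow(46970, Rational(1, 2))), -762), 2) = Pow(Add(-762, Mul(Rational(1, 70), Pow(46970, Rational(1, 2)))), 2)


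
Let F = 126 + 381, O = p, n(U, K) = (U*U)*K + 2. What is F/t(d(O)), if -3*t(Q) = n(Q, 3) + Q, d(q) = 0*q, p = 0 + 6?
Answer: -1521/2 ≈ -760.50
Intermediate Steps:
n(U, K) = 2 + K*U² (n(U, K) = U²*K + 2 = K*U² + 2 = 2 + K*U²)
p = 6
O = 6
d(q) = 0
t(Q) = -⅔ - Q² - Q/3 (t(Q) = -((2 + 3*Q²) + Q)/3 = -(2 + Q + 3*Q²)/3 = -⅔ - Q² - Q/3)
F = 507
F/t(d(O)) = 507/(-⅔ - 1*0² - ⅓*0) = 507/(-⅔ - 1*0 + 0) = 507/(-⅔ + 0 + 0) = 507/(-⅔) = 507*(-3/2) = -1521/2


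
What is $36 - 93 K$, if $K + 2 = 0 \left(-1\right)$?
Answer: $222$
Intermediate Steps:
$K = -2$ ($K = -2 + 0 \left(-1\right) = -2 + 0 = -2$)
$36 - 93 K = 36 - -186 = 36 + 186 = 222$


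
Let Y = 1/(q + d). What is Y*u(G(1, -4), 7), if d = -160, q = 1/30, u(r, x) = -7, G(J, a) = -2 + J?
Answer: 210/4799 ≈ 0.043759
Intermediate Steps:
q = 1/30 ≈ 0.033333
Y = -30/4799 (Y = 1/(1/30 - 160) = 1/(-4799/30) = -30/4799 ≈ -0.0062513)
Y*u(G(1, -4), 7) = -30/4799*(-7) = 210/4799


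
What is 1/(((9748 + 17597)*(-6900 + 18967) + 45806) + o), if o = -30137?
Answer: 1/329987784 ≈ 3.0304e-9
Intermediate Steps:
1/(((9748 + 17597)*(-6900 + 18967) + 45806) + o) = 1/(((9748 + 17597)*(-6900 + 18967) + 45806) - 30137) = 1/((27345*12067 + 45806) - 30137) = 1/((329972115 + 45806) - 30137) = 1/(330017921 - 30137) = 1/329987784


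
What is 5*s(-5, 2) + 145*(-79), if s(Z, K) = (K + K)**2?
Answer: -11375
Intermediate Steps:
s(Z, K) = 4*K**2 (s(Z, K) = (2*K)**2 = 4*K**2)
5*s(-5, 2) + 145*(-79) = 5*(4*2**2) + 145*(-79) = 5*(4*4) - 11455 = 5*16 - 11455 = 80 - 11455 = -11375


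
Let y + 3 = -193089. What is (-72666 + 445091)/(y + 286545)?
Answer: 372425/93453 ≈ 3.9852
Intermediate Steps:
y = -193092 (y = -3 - 193089 = -193092)
(-72666 + 445091)/(y + 286545) = (-72666 + 445091)/(-193092 + 286545) = 372425/93453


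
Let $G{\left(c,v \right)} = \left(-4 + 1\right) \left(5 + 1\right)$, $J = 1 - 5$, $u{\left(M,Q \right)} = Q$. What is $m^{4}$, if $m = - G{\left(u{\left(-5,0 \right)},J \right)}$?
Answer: $104976$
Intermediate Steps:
$J = -4$ ($J = 1 - 5 = -4$)
$G{\left(c,v \right)} = -18$ ($G{\left(c,v \right)} = \left(-3\right) 6 = -18$)
$m = 18$ ($m = \left(-1\right) \left(-18\right) = 18$)
$m^{4} = 18^{4} = 104976$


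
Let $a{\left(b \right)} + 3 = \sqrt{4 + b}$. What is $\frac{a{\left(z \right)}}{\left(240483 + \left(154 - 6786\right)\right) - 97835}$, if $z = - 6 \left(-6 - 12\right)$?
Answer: $- \frac{3}{136016} + \frac{\sqrt{7}}{34004} \approx 5.5751 \cdot 10^{-5}$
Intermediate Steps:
$z = 108$ ($z = \left(-6\right) \left(-18\right) = 108$)
$a{\left(b \right)} = -3 + \sqrt{4 + b}$
$\frac{a{\left(z \right)}}{\left(240483 + \left(154 - 6786\right)\right) - 97835} = \frac{-3 + \sqrt{4 + 108}}{\left(240483 + \left(154 - 6786\right)\right) - 97835} = \frac{-3 + \sqrt{112}}{\left(240483 + \left(154 - 6786\right)\right) - 97835} = \frac{-3 + 4 \sqrt{7}}{\left(240483 - 6632\right) - 97835} = \frac{-3 + 4 \sqrt{7}}{233851 - 97835} = \frac{-3 + 4 \sqrt{7}}{136016} = \left(-3 + 4 \sqrt{7}\right) \frac{1}{136016} = - \frac{3}{136016} + \frac{\sqrt{7}}{34004}$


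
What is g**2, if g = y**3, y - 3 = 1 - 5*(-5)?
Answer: 594823321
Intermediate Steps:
y = 29 (y = 3 + (1 - 5*(-5)) = 3 + (1 + 25) = 3 + 26 = 29)
g = 24389 (g = 29**3 = 24389)
g**2 = 24389**2 = 594823321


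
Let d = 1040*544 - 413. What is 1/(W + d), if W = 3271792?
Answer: 1/3837139 ≈ 2.6061e-7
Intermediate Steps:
d = 565347 (d = 565760 - 413 = 565347)
1/(W + d) = 1/(3271792 + 565347) = 1/3837139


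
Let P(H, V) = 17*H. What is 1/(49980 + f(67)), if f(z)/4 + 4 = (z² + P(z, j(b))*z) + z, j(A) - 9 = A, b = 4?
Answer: 1/373440 ≈ 2.6778e-6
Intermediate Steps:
j(A) = 9 + A
f(z) = -16 + 4*z + 72*z² (f(z) = -16 + 4*((z² + (17*z)*z) + z) = -16 + 4*((z² + 17*z²) + z) = -16 + 4*(18*z² + z) = -16 + 4*(z + 18*z²) = -16 + (4*z + 72*z²) = -16 + 4*z + 72*z²)
1/(49980 + f(67)) = 1/(49980 + (-16 + 4*67 + 72*67²)) = 1/(49980 + (-16 + 268 + 72*4489)) = 1/(49980 + (-16 + 268 + 323208)) = 1/(49980 + 323460) = 1/373440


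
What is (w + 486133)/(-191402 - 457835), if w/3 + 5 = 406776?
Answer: -1706446/649237 ≈ -2.6284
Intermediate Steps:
w = 1220313 (w = -15 + 3*406776 = -15 + 1220328 = 1220313)
(w + 486133)/(-191402 - 457835) = (1220313 + 486133)/(-191402 - 457835) = 1706446/(-649237) = 1706446*(-1/649237) = -1706446/649237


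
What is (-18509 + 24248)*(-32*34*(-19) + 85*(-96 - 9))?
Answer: 67416033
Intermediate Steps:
(-18509 + 24248)*(-32*34*(-19) + 85*(-96 - 9)) = 5739*(-1088*(-19) + 85*(-105)) = 5739*(20672 - 8925) = 5739*11747 = 67416033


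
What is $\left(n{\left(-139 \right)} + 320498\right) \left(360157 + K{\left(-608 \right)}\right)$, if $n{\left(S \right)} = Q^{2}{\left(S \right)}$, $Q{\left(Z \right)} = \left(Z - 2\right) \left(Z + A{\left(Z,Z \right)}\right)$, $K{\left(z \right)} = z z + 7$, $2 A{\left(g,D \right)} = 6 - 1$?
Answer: $270582461281737$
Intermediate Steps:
$A{\left(g,D \right)} = \frac{5}{2}$ ($A{\left(g,D \right)} = \frac{6 - 1}{2} = \frac{1}{2} \cdot 5 = \frac{5}{2}$)
$K{\left(z \right)} = 7 + z^{2}$ ($K{\left(z \right)} = z^{2} + 7 = 7 + z^{2}$)
$Q{\left(Z \right)} = \left(-2 + Z\right) \left(\frac{5}{2} + Z\right)$ ($Q{\left(Z \right)} = \left(Z - 2\right) \left(Z + \frac{5}{2}\right) = \left(-2 + Z\right) \left(\frac{5}{2} + Z\right)$)
$n{\left(S \right)} = \left(-5 + S^{2} + \frac{S}{2}\right)^{2}$
$\left(n{\left(-139 \right)} + 320498\right) \left(360157 + K{\left(-608 \right)}\right) = \left(\frac{\left(-10 - 139 + 2 \left(-139\right)^{2}\right)^{2}}{4} + 320498\right) \left(360157 + \left(7 + \left(-608\right)^{2}\right)\right) = \left(\frac{\left(-10 - 139 + 2 \cdot 19321\right)^{2}}{4} + 320498\right) \left(360157 + \left(7 + 369664\right)\right) = \left(\frac{\left(-10 - 139 + 38642\right)^{2}}{4} + 320498\right) \left(360157 + 369671\right) = \left(\frac{38493^{2}}{4} + 320498\right) 729828 = \left(\frac{1}{4} \cdot 1481711049 + 320498\right) 729828 = \left(\frac{1481711049}{4} + 320498\right) 729828 = \frac{1482993041}{4} \cdot 729828 = 270582461281737$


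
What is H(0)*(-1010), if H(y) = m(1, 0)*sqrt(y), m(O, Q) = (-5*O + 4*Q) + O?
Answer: 0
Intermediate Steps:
m(O, Q) = -4*O + 4*Q
H(y) = -4*sqrt(y) (H(y) = (-4*1 + 4*0)*sqrt(y) = (-4 + 0)*sqrt(y) = -4*sqrt(y))
H(0)*(-1010) = -4*sqrt(0)*(-1010) = -4*0*(-1010) = 0*(-1010) = 0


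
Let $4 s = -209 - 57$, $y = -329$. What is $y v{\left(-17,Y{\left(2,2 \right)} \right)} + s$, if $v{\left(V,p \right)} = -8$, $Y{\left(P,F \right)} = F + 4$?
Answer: $\frac{5131}{2} \approx 2565.5$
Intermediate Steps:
$Y{\left(P,F \right)} = 4 + F$
$s = - \frac{133}{2}$ ($s = \frac{-209 - 57}{4} = \frac{1}{4} \left(-266\right) = - \frac{133}{2} \approx -66.5$)
$y v{\left(-17,Y{\left(2,2 \right)} \right)} + s = \left(-329\right) \left(-8\right) - \frac{133}{2} = 2632 - \frac{133}{2} = \frac{5131}{2}$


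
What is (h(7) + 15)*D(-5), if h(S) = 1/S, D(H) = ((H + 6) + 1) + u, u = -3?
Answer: -106/7 ≈ -15.143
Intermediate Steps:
D(H) = 4 + H (D(H) = ((H + 6) + 1) - 3 = ((6 + H) + 1) - 3 = (7 + H) - 3 = 4 + H)
(h(7) + 15)*D(-5) = (1/7 + 15)*(4 - 5) = (⅐ + 15)*(-1) = (106/7)*(-1) = -106/7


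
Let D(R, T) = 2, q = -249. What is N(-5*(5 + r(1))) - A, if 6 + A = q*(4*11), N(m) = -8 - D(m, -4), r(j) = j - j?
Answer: 10952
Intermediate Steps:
r(j) = 0
N(m) = -10 (N(m) = -8 - 1*2 = -8 - 2 = -10)
A = -10962 (A = -6 - 996*11 = -6 - 249*44 = -6 - 10956 = -10962)
N(-5*(5 + r(1))) - A = -10 - 1*(-10962) = -10 + 10962 = 10952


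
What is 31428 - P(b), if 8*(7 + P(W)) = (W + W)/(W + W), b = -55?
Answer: 251479/8 ≈ 31435.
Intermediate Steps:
P(W) = -55/8 (P(W) = -7 + ((W + W)/(W + W))/8 = -7 + ((2*W)/((2*W)))/8 = -7 + ((2*W)*(1/(2*W)))/8 = -7 + (⅛)*1 = -7 + ⅛ = -55/8)
31428 - P(b) = 31428 - 1*(-55/8) = 31428 + 55/8 = 251479/8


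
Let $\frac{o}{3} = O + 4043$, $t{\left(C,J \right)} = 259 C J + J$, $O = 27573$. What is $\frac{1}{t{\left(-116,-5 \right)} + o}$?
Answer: $\frac{1}{245063} \approx 4.0806 \cdot 10^{-6}$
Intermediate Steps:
$t{\left(C,J \right)} = J + 259 C J$ ($t{\left(C,J \right)} = 259 C J + J = J + 259 C J$)
$o = 94848$ ($o = 3 \left(27573 + 4043\right) = 3 \cdot 31616 = 94848$)
$\frac{1}{t{\left(-116,-5 \right)} + o} = \frac{1}{- 5 \left(1 + 259 \left(-116\right)\right) + 94848} = \frac{1}{- 5 \left(1 - 30044\right) + 94848} = \frac{1}{\left(-5\right) \left(-30043\right) + 94848} = \frac{1}{150215 + 94848} = \frac{1}{245063}$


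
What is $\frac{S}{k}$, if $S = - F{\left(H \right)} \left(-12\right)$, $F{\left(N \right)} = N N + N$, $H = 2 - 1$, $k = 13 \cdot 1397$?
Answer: $\frac{24}{18161} \approx 0.0013215$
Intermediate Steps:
$k = 18161$
$H = 1$ ($H = 2 - 1 = 1$)
$F{\left(N \right)} = N + N^{2}$ ($F{\left(N \right)} = N^{2} + N = N + N^{2}$)
$S = 24$ ($S = - 1 \left(1 + 1\right) \left(-12\right) = - 1 \cdot 2 \left(-12\right) = \left(-1\right) 2 \left(-12\right) = \left(-2\right) \left(-12\right) = 24$)
$\frac{S}{k} = \frac{24}{18161}$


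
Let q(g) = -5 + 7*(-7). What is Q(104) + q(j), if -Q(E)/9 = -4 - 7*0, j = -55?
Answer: -18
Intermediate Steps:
Q(E) = 36 (Q(E) = -9*(-4 - 7*0) = -9*(-4 + 0) = -9*(-4) = 36)
q(g) = -54 (q(g) = -5 - 49 = -54)
Q(104) + q(j) = 36 - 54 = -18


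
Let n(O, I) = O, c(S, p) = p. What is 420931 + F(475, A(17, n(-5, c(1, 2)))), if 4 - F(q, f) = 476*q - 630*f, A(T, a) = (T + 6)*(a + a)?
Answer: 49935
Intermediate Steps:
A(T, a) = 2*a*(6 + T) (A(T, a) = (6 + T)*(2*a) = 2*a*(6 + T))
F(q, f) = 4 - 476*q + 630*f (F(q, f) = 4 - (476*q - 630*f) = 4 - (-630*f + 476*q) = 4 + (-476*q + 630*f) = 4 - 476*q + 630*f)
420931 + F(475, A(17, n(-5, c(1, 2)))) = 420931 + (4 - 476*475 + 630*(2*(-5)*(6 + 17))) = 420931 + (4 - 226100 + 630*(2*(-5)*23)) = 420931 + (4 - 226100 + 630*(-230)) = 420931 + (4 - 226100 - 144900) = 420931 - 370996 = 49935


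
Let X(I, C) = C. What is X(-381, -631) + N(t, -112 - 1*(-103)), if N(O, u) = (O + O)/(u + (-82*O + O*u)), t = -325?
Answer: -9328398/14783 ≈ -631.02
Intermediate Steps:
N(O, u) = 2*O/(u - 82*O + O*u) (N(O, u) = (2*O)/(u - 82*O + O*u) = 2*O/(u - 82*O + O*u))
X(-381, -631) + N(t, -112 - 1*(-103)) = -631 + 2*(-325)/((-112 - 1*(-103)) - 82*(-325) - 325*(-112 - 1*(-103))) = -631 + 2*(-325)/((-112 + 103) + 26650 - 325*(-112 + 103)) = -631 + 2*(-325)/(-9 + 26650 - 325*(-9)) = -631 + 2*(-325)/(-9 + 26650 + 2925) = -631 + 2*(-325)/29566 = -631 + 2*(-325)*(1/29566) = -631 - 325/14783 = -9328398/14783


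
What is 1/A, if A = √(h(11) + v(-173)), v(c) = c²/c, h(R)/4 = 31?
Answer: -I/7 ≈ -0.14286*I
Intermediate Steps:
h(R) = 124 (h(R) = 4*31 = 124)
v(c) = c
A = 7*I (A = √(124 - 173) = √(-49) = 7*I ≈ 7.0*I)
1/A = 1/(7*I) = -I/7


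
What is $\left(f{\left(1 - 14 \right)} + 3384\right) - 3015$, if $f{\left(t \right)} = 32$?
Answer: $401$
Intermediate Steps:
$\left(f{\left(1 - 14 \right)} + 3384\right) - 3015 = \left(32 + 3384\right) - 3015 = 3416 - 3015 = 401$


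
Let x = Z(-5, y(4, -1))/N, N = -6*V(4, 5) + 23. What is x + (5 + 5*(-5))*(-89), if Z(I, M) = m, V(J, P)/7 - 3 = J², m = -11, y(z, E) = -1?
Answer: 1379511/775 ≈ 1780.0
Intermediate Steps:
V(J, P) = 21 + 7*J²
Z(I, M) = -11
N = -775 (N = -6*(21 + 7*4²) + 23 = -6*(21 + 7*16) + 23 = -6*(21 + 112) + 23 = -6*133 + 23 = -798 + 23 = -775)
x = 11/775 (x = -11/(-775) = -11*(-1/775) = 11/775 ≈ 0.014194)
x + (5 + 5*(-5))*(-89) = 11/775 + (5 + 5*(-5))*(-89) = 11/775 + (5 - 25)*(-89) = 11/775 - 20*(-89) = 11/775 + 1780 = 1379511/775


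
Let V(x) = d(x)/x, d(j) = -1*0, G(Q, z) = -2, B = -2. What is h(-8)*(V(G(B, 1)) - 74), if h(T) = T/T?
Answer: -74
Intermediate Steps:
h(T) = 1
d(j) = 0
V(x) = 0 (V(x) = 0/x = 0)
h(-8)*(V(G(B, 1)) - 74) = 1*(0 - 74) = 1*(-74) = -74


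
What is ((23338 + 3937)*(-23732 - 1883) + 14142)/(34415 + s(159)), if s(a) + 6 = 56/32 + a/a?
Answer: -2794539932/137647 ≈ -20302.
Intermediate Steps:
s(a) = -13/4 (s(a) = -6 + (56/32 + a/a) = -6 + (56*(1/32) + 1) = -6 + (7/4 + 1) = -6 + 11/4 = -13/4)
((23338 + 3937)*(-23732 - 1883) + 14142)/(34415 + s(159)) = ((23338 + 3937)*(-23732 - 1883) + 14142)/(34415 - 13/4) = (27275*(-25615) + 14142)/(137647/4) = (-698649125 + 14142)*(4/137647) = -698634983*4/137647 = -2794539932/137647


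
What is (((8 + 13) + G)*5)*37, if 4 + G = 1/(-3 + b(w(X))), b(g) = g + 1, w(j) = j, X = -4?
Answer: 18685/6 ≈ 3114.2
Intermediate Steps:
b(g) = 1 + g
G = -25/6 (G = -4 + 1/(-3 + (1 - 4)) = -4 + 1/(-3 - 3) = -4 + 1/(-6) = -4 - ⅙ = -25/6 ≈ -4.1667)
(((8 + 13) + G)*5)*37 = (((8 + 13) - 25/6)*5)*37 = ((21 - 25/6)*5)*37 = ((101/6)*5)*37 = (505/6)*37 = 18685/6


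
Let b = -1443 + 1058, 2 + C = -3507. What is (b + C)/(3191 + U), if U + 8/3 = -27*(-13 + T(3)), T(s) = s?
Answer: -11682/10375 ≈ -1.1260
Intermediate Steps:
C = -3509 (C = -2 - 3507 = -3509)
b = -385
U = 802/3 (U = -8/3 - 27*(-13 + 3) = -8/3 - 27*(-10) = -8/3 + 270 = 802/3 ≈ 267.33)
(b + C)/(3191 + U) = (-385 - 3509)/(3191 + 802/3) = -3894/10375/3 = -3894*3/10375 = -11682/10375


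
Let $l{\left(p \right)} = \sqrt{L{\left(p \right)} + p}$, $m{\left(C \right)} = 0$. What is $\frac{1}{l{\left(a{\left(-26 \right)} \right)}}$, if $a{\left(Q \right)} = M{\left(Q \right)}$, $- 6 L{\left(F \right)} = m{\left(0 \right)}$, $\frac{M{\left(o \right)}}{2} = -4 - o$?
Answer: $\frac{\sqrt{11}}{22} \approx 0.15076$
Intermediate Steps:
$M{\left(o \right)} = -8 - 2 o$ ($M{\left(o \right)} = 2 \left(-4 - o\right) = -8 - 2 o$)
$L{\left(F \right)} = 0$ ($L{\left(F \right)} = \left(- \frac{1}{6}\right) 0 = 0$)
$a{\left(Q \right)} = -8 - 2 Q$
$l{\left(p \right)} = \sqrt{p}$ ($l{\left(p \right)} = \sqrt{0 + p} = \sqrt{p}$)
$\frac{1}{l{\left(a{\left(-26 \right)} \right)}} = \frac{1}{\sqrt{-8 - -52}} = \frac{1}{\sqrt{-8 + 52}} = \frac{1}{\sqrt{44}} = \frac{1}{2 \sqrt{11}} = \frac{\sqrt{11}}{22}$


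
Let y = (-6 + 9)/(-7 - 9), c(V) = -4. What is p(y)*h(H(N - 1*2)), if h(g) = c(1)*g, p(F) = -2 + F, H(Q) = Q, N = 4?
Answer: 35/2 ≈ 17.500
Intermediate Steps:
y = -3/16 (y = 3/(-16) = 3*(-1/16) = -3/16 ≈ -0.18750)
h(g) = -4*g
p(y)*h(H(N - 1*2)) = (-2 - 3/16)*(-4*(4 - 1*2)) = -(-35)*(4 - 2)/4 = -(-35)*2/4 = -35/16*(-8) = 35/2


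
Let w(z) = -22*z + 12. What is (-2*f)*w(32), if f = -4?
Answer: -5536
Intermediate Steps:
w(z) = 12 - 22*z
(-2*f)*w(32) = (-2*(-4))*(12 - 22*32) = 8*(12 - 704) = 8*(-692) = -5536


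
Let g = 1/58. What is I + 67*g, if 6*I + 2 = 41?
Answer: 222/29 ≈ 7.6552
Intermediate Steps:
I = 13/2 (I = -⅓ + (⅙)*41 = -⅓ + 41/6 = 13/2 ≈ 6.5000)
g = 1/58 ≈ 0.017241
I + 67*g = 13/2 + 67*(1/58) = 13/2 + 67/58 = 222/29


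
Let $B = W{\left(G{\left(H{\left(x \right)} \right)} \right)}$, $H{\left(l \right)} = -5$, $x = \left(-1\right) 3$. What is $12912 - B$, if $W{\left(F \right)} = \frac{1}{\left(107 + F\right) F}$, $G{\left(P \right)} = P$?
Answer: $\frac{6585121}{510} \approx 12912.0$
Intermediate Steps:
$x = -3$
$W{\left(F \right)} = \frac{1}{F \left(107 + F\right)}$
$B = - \frac{1}{510}$ ($B = \frac{1}{\left(-5\right) \left(107 - 5\right)} = - \frac{1}{5 \cdot 102} = \left(- \frac{1}{5}\right) \frac{1}{102} = - \frac{1}{510} \approx -0.0019608$)
$12912 - B = 12912 - - \frac{1}{510} = 12912 + \frac{1}{510} = \frac{6585121}{510}$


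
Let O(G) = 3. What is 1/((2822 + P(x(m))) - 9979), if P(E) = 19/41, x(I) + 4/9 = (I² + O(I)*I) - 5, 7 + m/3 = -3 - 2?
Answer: -41/293418 ≈ -0.00013973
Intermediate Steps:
m = -36 (m = -21 + 3*(-3 - 2) = -21 + 3*(-5) = -21 - 15 = -36)
x(I) = -49/9 + I² + 3*I (x(I) = -4/9 + ((I² + 3*I) - 5) = -4/9 + (-5 + I² + 3*I) = -49/9 + I² + 3*I)
P(E) = 19/41 (P(E) = 19*(1/41) = 19/41)
1/((2822 + P(x(m))) - 9979) = 1/((2822 + 19/41) - 9979) = 1/(115721/41 - 9979) = 1/(-293418/41) = -41/293418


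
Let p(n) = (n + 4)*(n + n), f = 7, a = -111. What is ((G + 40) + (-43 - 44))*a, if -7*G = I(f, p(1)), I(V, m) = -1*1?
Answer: 36408/7 ≈ 5201.1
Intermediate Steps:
p(n) = 2*n*(4 + n) (p(n) = (4 + n)*(2*n) = 2*n*(4 + n))
I(V, m) = -1
G = ⅐ (G = -⅐*(-1) = ⅐ ≈ 0.14286)
((G + 40) + (-43 - 44))*a = ((⅐ + 40) + (-43 - 44))*(-111) = (281/7 - 87)*(-111) = -328/7*(-111) = 36408/7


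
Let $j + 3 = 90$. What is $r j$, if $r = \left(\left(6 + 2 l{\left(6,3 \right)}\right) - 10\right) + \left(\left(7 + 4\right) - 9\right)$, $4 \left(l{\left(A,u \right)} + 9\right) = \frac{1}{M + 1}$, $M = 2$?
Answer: $- \frac{3451}{2} \approx -1725.5$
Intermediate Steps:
$j = 87$ ($j = -3 + 90 = 87$)
$l{\left(A,u \right)} = - \frac{107}{12}$ ($l{\left(A,u \right)} = -9 + \frac{1}{4 \left(2 + 1\right)} = -9 + \frac{1}{4 \cdot 3} = -9 + \frac{1}{4} \cdot \frac{1}{3} = -9 + \frac{1}{12} = - \frac{107}{12}$)
$r = - \frac{119}{6}$ ($r = \left(\left(6 + 2 \left(- \frac{107}{12}\right)\right) - 10\right) + \left(\left(7 + 4\right) - 9\right) = \left(\left(6 - \frac{107}{6}\right) - 10\right) + \left(11 - 9\right) = \left(- \frac{71}{6} - 10\right) + 2 = - \frac{131}{6} + 2 = - \frac{119}{6} \approx -19.833$)
$r j = \left(- \frac{119}{6}\right) 87 = - \frac{3451}{2}$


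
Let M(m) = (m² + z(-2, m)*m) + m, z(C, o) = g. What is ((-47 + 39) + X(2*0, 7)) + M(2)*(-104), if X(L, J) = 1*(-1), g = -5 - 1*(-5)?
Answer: -633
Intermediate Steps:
g = 0 (g = -5 + 5 = 0)
X(L, J) = -1
z(C, o) = 0
M(m) = m + m² (M(m) = (m² + 0*m) + m = (m² + 0) + m = m² + m = m + m²)
((-47 + 39) + X(2*0, 7)) + M(2)*(-104) = ((-47 + 39) - 1) + (2*(1 + 2))*(-104) = (-8 - 1) + (2*3)*(-104) = -9 + 6*(-104) = -9 - 624 = -633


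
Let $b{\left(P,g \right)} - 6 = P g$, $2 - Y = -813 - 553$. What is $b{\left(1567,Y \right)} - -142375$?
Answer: $2286037$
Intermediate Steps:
$Y = 1368$ ($Y = 2 - \left(-813 - 553\right) = 2 - -1366 = 2 + 1366 = 1368$)
$b{\left(P,g \right)} = 6 + P g$
$b{\left(1567,Y \right)} - -142375 = \left(6 + 1567 \cdot 1368\right) - -142375 = \left(6 + 2143656\right) + 142375 = 2143662 + 142375 = 2286037$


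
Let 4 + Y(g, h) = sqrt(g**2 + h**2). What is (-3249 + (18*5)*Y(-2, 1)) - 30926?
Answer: -34535 + 90*sqrt(5) ≈ -34334.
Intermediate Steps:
Y(g, h) = -4 + sqrt(g**2 + h**2)
(-3249 + (18*5)*Y(-2, 1)) - 30926 = (-3249 + (18*5)*(-4 + sqrt((-2)**2 + 1**2))) - 30926 = (-3249 + 90*(-4 + sqrt(4 + 1))) - 30926 = (-3249 + 90*(-4 + sqrt(5))) - 30926 = (-3249 + (-360 + 90*sqrt(5))) - 30926 = (-3609 + 90*sqrt(5)) - 30926 = -34535 + 90*sqrt(5)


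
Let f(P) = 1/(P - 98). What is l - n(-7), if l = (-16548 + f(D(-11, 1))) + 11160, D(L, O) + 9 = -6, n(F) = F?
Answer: -608054/113 ≈ -5381.0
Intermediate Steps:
D(L, O) = -15 (D(L, O) = -9 - 6 = -15)
f(P) = 1/(-98 + P)
l = -608845/113 (l = (-16548 + 1/(-98 - 15)) + 11160 = (-16548 + 1/(-113)) + 11160 = (-16548 - 1/113) + 11160 = -1869925/113 + 11160 = -608845/113 ≈ -5388.0)
l - n(-7) = -608845/113 - 1*(-7) = -608845/113 + 7 = -608054/113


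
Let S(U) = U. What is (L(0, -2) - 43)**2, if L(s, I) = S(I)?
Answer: 2025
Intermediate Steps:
L(s, I) = I
(L(0, -2) - 43)**2 = (-2 - 43)**2 = (-45)**2 = 2025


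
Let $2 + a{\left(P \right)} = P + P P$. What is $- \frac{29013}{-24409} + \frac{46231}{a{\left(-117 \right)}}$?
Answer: $\frac{1522158889}{331230130} \approx 4.5955$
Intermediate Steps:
$a{\left(P \right)} = -2 + P + P^{2}$ ($a{\left(P \right)} = -2 + \left(P + P P\right) = -2 + \left(P + P^{2}\right) = -2 + P + P^{2}$)
$- \frac{29013}{-24409} + \frac{46231}{a{\left(-117 \right)}} = - \frac{29013}{-24409} + \frac{46231}{-2 - 117 + \left(-117\right)^{2}} = \left(-29013\right) \left(- \frac{1}{24409}\right) + \frac{46231}{-2 - 117 + 13689} = \frac{29013}{24409} + \frac{46231}{13570} = \frac{1522158889}{331230130}$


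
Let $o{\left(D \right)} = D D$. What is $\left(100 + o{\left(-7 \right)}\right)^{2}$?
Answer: $22201$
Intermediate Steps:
$o{\left(D \right)} = D^{2}$
$\left(100 + o{\left(-7 \right)}\right)^{2} = \left(100 + \left(-7\right)^{2}\right)^{2} = \left(100 + 49\right)^{2} = 149^{2} = 22201$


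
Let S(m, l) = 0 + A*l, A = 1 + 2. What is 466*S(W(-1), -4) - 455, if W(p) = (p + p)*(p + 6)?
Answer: -6047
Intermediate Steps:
A = 3
W(p) = 2*p*(6 + p) (W(p) = (2*p)*(6 + p) = 2*p*(6 + p))
S(m, l) = 3*l (S(m, l) = 0 + 3*l = 3*l)
466*S(W(-1), -4) - 455 = 466*(3*(-4)) - 455 = 466*(-12) - 455 = -5592 - 455 = -6047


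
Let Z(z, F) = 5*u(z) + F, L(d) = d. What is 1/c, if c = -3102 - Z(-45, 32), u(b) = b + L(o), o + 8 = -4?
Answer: -1/2849 ≈ -0.00035100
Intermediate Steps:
o = -12 (o = -8 - 4 = -12)
u(b) = -12 + b (u(b) = b - 12 = -12 + b)
Z(z, F) = -60 + F + 5*z (Z(z, F) = 5*(-12 + z) + F = (-60 + 5*z) + F = -60 + F + 5*z)
c = -2849 (c = -3102 - (-60 + 32 + 5*(-45)) = -3102 - (-60 + 32 - 225) = -3102 - 1*(-253) = -3102 + 253 = -2849)
1/c = 1/(-2849) = -1/2849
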